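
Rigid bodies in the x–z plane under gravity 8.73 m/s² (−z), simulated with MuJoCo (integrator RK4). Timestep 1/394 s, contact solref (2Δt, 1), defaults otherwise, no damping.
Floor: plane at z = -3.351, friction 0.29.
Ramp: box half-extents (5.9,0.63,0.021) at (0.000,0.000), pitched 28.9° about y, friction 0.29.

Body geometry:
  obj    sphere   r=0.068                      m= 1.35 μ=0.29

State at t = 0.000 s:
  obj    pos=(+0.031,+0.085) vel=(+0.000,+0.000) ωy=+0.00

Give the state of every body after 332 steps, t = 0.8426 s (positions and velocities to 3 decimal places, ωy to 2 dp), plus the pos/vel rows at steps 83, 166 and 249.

State at t = 0.8426 s:
  obj    pos=(+0.968,-0.432) vel=(+2.223,-1.227) ωy=+37.34

Key-timestep trajectory:
   step    t(s)  obj.x    obj.z    obj.vx   obj.vz 
     83  0.2107   +0.089  +0.052  +0.556  -0.307
    166  0.4213   +0.265  -0.045  +1.112  -0.614
    249  0.6320   +0.558  -0.206  +1.667  -0.920


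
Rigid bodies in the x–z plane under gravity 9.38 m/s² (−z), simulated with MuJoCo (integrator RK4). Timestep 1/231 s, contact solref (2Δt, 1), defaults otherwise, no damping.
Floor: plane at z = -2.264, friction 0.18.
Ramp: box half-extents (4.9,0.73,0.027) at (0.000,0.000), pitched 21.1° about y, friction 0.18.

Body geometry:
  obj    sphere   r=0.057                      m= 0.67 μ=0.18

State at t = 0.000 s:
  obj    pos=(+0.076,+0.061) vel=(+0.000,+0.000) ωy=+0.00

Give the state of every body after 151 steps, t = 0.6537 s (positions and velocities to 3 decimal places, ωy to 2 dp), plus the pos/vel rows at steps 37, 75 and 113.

State at t = 0.6537 s:
  obj    pos=(+0.557,-0.125) vel=(+1.471,-0.568) ωy=+27.65

Key-timestep trajectory:
   step    t(s)  obj.x    obj.z    obj.vx   obj.vz 
     37  0.1602   +0.105  +0.050  +0.361  -0.139
     75  0.3247   +0.195  +0.015  +0.731  -0.282
    113  0.4892   +0.345  -0.043  +1.101  -0.425


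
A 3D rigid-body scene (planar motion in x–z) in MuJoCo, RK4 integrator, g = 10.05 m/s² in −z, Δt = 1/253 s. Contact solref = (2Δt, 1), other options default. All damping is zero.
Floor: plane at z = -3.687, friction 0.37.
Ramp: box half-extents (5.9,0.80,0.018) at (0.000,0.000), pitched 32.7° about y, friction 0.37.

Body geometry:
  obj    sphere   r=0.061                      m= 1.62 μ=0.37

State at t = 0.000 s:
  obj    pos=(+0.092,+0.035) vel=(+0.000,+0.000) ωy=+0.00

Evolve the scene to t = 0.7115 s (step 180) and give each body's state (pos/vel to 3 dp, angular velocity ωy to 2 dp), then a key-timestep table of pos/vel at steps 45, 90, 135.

State at t = 0.7115 s:
  obj    pos=(+0.918,-0.495) vel=(+2.322,-1.491) ωy=+45.22

Key-timestep trajectory:
   step    t(s)  obj.x    obj.z    obj.vx   obj.vz 
     45  0.1779   +0.144  +0.002  +0.581  -0.373
     90  0.3557   +0.299  -0.098  +1.161  -0.745
    135  0.5336   +0.557  -0.263  +1.742  -1.118


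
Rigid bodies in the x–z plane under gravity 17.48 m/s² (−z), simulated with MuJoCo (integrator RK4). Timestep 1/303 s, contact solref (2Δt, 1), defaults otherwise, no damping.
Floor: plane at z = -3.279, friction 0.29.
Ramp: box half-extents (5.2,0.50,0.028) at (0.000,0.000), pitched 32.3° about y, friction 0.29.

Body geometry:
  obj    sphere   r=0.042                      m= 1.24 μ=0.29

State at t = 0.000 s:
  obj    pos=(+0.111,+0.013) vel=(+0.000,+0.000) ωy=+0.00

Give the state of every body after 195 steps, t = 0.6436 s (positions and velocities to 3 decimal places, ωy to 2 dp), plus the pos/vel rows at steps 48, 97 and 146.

State at t = 0.6436 s:
  obj    pos=(+1.279,-0.726) vel=(+3.630,-2.294) ωy=+102.21

Key-timestep trajectory:
   step    t(s)  obj.x    obj.z    obj.vx   obj.vz 
     48  0.1584   +0.182  -0.032  +0.894  -0.565
     97  0.3201   +0.400  -0.170  +1.806  -1.141
    146  0.4818   +0.766  -0.401  +2.718  -1.718


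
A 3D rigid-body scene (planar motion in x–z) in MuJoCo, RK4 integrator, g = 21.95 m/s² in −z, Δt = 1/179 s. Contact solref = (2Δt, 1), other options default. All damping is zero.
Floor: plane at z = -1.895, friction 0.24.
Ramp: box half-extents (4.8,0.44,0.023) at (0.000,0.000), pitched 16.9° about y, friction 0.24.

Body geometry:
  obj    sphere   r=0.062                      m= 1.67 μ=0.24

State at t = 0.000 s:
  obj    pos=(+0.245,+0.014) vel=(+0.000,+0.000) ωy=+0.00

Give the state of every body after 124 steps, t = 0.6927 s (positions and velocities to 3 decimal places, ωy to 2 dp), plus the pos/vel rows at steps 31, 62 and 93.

State at t = 0.6927 s:
  obj    pos=(+1.292,-0.304) vel=(+3.021,-0.918) ωy=+50.91

Key-timestep trajectory:
   step    t(s)  obj.x    obj.z    obj.vx   obj.vz 
     31  0.1732   +0.311  -0.006  +0.755  -0.230
     62  0.3464   +0.507  -0.065  +1.511  -0.459
     93  0.5196   +0.834  -0.164  +2.266  -0.688


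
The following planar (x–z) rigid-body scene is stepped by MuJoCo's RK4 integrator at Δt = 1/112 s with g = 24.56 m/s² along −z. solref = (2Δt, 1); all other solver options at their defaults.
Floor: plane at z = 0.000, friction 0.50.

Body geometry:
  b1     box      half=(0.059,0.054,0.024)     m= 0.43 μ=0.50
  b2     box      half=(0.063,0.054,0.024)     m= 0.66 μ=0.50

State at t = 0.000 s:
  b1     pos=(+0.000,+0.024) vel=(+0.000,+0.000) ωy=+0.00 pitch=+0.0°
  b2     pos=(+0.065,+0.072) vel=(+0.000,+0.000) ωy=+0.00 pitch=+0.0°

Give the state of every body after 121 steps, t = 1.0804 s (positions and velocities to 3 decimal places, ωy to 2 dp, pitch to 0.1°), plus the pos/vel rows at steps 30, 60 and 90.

State at t = 1.0804 s:
  b1     pos=(-0.002,+0.024) vel=(-0.002,+0.000) ωy=+0.00 pitch=+0.0°
  b2     pos=(+0.079,+0.060) vel=(+0.001,-0.002) ωy=-0.06 pitch=+42.6°

Key-timestep trajectory:
   step    t(s)  b1.x    b1.z    b1.vx   b1.vz   b2.x    b2.z    b2.vx   b2.vz 
     30  0.2679   +0.000  +0.024  -0.003  +0.000   +0.078  +0.061  +0.062  -0.014
     60  0.5357   -0.001  +0.024  -0.002  +0.000   +0.078  +0.061  +0.000  -0.002
     90  0.8036   -0.002  +0.024  -0.002  +0.000   +0.078  +0.061  +0.000  -0.002


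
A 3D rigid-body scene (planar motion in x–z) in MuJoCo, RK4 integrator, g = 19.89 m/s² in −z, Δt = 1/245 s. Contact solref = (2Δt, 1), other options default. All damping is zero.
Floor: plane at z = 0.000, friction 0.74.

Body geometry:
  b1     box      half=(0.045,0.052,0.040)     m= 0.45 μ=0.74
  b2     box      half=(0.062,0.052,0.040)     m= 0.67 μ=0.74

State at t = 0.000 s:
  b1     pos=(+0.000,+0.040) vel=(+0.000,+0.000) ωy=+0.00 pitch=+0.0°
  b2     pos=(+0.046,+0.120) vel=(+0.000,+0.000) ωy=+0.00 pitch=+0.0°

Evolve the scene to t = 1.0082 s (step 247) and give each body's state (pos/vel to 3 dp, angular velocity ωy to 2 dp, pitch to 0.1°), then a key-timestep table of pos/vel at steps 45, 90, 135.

State at t = 1.0082 s:
  b1     pos=(+0.000,+0.040) vel=(+0.000,+0.000) ωy=+0.00 pitch=+0.0°
  b2     pos=(+0.100,+0.062) vel=(+0.000,+0.000) ωy=+0.00 pitch=+90.0°

Key-timestep trajectory:
   step    t(s)  b1.x    b1.z    b1.vx   b1.vz   b2.x    b2.z    b2.vx   b2.vz 
     45  0.1837   +0.000  +0.040  -0.001  +0.000   +0.055  +0.119  +0.144  -0.035
     90  0.3673   +0.000  +0.040  +0.000  +0.000   +0.115  +0.069  +0.256  +0.105
    135  0.5510   +0.000  +0.040  +0.000  +0.000   +0.103  +0.064  -0.434  -0.258


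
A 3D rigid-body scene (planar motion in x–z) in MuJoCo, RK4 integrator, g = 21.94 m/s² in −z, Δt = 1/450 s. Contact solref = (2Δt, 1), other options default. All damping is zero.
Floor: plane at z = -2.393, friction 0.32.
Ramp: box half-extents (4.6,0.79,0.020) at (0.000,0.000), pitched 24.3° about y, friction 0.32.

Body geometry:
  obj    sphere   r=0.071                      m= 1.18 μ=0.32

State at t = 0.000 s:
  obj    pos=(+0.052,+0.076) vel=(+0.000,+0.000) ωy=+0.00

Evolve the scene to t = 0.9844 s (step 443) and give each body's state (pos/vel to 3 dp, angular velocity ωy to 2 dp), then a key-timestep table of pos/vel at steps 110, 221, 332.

State at t = 0.9844 s:
  obj    pos=(+2.900,-1.210) vel=(+5.786,-2.613) ωy=+89.41

Key-timestep trajectory:
   step    t(s)  obj.x    obj.z    obj.vx   obj.vz 
    110  0.2444   +0.228  -0.003  +1.437  -0.649
    221  0.4911   +0.761  -0.244  +2.887  -1.303
    332  0.7378   +1.652  -0.646  +4.336  -1.958


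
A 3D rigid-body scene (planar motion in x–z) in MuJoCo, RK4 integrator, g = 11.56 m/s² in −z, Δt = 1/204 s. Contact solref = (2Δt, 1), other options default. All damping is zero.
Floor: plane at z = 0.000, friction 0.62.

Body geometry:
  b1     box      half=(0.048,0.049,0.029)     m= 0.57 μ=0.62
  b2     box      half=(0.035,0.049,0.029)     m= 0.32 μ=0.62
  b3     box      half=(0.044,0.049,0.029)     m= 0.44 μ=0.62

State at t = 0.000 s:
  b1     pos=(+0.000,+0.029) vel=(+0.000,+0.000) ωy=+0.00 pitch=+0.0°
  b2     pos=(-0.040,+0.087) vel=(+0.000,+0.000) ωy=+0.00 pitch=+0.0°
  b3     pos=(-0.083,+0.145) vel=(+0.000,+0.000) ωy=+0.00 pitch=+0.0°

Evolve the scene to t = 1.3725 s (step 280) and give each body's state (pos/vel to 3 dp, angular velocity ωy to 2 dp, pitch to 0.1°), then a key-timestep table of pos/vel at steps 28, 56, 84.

State at t = 1.3725 s:
  b1     pos=(+0.000,+0.029) vel=(+0.000,+0.000) ωy=+0.00 pitch=+0.0°
  b2     pos=(-0.083,+0.035) vel=(+0.000,+0.000) ωy=+0.00 pitch=-90.0°
  b3     pos=(-0.252,+0.029) vel=(+0.000,+0.000) ωy=+0.00 pitch=+180.0°

Key-timestep trajectory:
   step    t(s)  b1.x    b1.z    b1.vx   b1.vz   b2.x    b2.z    b2.vx   b2.vz   b3.x    b3.z    b3.vx   b3.vz 
     28  0.1373   +0.000  +0.029  +0.000  +0.000   -0.050  +0.088  -0.173  -0.013   -0.110  +0.128  -0.410  -0.376
     56  0.2745   +0.000  +0.029  +0.000  +0.000   -0.088  +0.039  -0.249  -0.840   -0.181  +0.044  -0.454  +0.156
     84  0.4118   +0.000  +0.029  +0.000  +0.000   -0.083  +0.035  +0.001  +0.001   -0.229  +0.047  -0.405  -0.190


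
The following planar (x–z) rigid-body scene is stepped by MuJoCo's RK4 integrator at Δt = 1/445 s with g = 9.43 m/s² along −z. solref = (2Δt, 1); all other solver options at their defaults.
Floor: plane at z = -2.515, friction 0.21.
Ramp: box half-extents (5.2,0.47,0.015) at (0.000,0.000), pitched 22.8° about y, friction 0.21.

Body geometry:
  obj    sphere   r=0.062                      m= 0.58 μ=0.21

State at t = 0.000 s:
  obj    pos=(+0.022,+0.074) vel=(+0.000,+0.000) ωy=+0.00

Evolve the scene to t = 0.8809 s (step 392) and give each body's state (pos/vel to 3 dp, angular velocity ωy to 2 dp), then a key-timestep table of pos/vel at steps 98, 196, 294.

State at t = 0.8809 s:
  obj    pos=(+0.956,-0.318) vel=(+2.120,-0.891) ωy=+37.08

Key-timestep trajectory:
   step    t(s)  obj.x    obj.z    obj.vx   obj.vz 
     98  0.2202   +0.080  +0.050  +0.530  -0.223
    196  0.4404   +0.256  -0.024  +1.060  -0.446
    294  0.6607   +0.547  -0.147  +1.590  -0.668


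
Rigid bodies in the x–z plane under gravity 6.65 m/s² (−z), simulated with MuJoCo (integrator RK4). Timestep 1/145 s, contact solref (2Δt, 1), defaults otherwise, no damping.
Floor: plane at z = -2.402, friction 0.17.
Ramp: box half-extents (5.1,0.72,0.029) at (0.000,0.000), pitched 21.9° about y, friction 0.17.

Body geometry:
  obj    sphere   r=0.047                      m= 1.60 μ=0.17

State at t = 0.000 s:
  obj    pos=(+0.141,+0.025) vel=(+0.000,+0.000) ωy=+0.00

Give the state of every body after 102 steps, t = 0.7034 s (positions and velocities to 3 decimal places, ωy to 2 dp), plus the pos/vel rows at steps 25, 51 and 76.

State at t = 0.7034 s:
  obj    pos=(+0.548,-0.138) vel=(+1.157,-0.465) ωy=+26.50

Key-timestep trajectory:
   step    t(s)  obj.x    obj.z    obj.vx   obj.vz 
     25  0.1724   +0.166  +0.015  +0.284  -0.114
     51  0.3517   +0.243  -0.016  +0.578  -0.232
     76  0.5241   +0.367  -0.066  +0.862  -0.346


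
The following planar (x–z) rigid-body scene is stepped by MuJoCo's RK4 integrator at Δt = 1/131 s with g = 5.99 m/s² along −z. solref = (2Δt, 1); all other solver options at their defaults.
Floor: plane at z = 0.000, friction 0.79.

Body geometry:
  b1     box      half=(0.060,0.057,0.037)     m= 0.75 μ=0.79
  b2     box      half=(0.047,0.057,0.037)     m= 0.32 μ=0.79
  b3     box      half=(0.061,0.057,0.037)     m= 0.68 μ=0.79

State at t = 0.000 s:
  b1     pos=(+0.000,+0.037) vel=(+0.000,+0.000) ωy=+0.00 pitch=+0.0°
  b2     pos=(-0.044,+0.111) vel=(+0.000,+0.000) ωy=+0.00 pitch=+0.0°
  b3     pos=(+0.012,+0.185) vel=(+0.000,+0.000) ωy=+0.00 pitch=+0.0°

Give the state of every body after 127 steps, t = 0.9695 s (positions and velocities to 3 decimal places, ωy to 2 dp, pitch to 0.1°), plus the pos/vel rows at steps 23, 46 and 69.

State at t = 0.9695 s:
  b1     pos=(+0.000,+0.037) vel=(+0.000,+0.000) ωy=+0.00 pitch=+0.0°
  b2     pos=(-0.044,+0.111) vel=(+0.000,+0.000) ωy=+0.00 pitch=+0.0°
  b3     pos=(+0.155,+0.037) vel=(+0.000,+0.000) ωy=+0.00 pitch=+180.0°

Key-timestep trajectory:
   step    t(s)  b1.x    b1.z    b1.vx   b1.vz   b2.x    b2.z    b2.vx   b2.vz   b3.x    b3.z    b3.vx   b3.vz 
     23  0.1756   +0.000  +0.037  +0.000  +0.000   -0.044  +0.111  -0.001  +0.000   +0.023  +0.180  +0.137  -0.082
     46  0.3511   +0.000  +0.037  +0.000  +0.001   -0.044  +0.111  -0.001  +0.001   +0.061  +0.138  +0.393  -0.134
     69  0.5267   +0.000  +0.037  +0.000  +0.000   -0.044  +0.111  +0.000  +0.000   +0.135  +0.072  +0.429  -0.842


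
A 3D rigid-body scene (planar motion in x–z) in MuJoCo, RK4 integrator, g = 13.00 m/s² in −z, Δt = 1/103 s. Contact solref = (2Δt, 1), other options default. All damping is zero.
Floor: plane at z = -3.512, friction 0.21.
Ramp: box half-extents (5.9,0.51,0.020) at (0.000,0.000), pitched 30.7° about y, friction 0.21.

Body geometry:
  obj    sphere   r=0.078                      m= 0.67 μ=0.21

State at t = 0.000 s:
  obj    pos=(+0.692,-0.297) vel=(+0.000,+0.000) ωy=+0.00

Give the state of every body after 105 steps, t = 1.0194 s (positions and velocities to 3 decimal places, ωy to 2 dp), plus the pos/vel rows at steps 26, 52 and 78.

State at t = 1.0194 s:
  obj    pos=(+2.811,-1.555) vel=(+4.156,-2.468) ωy=+61.93

Key-timestep trajectory:
   step    t(s)  obj.x    obj.z    obj.vx   obj.vz 
     26  0.2524   +0.822  -0.374  +1.030  -0.611
     52  0.5049   +1.212  -0.606  +2.059  -1.222
     78  0.7573   +1.862  -0.991  +3.088  -1.833


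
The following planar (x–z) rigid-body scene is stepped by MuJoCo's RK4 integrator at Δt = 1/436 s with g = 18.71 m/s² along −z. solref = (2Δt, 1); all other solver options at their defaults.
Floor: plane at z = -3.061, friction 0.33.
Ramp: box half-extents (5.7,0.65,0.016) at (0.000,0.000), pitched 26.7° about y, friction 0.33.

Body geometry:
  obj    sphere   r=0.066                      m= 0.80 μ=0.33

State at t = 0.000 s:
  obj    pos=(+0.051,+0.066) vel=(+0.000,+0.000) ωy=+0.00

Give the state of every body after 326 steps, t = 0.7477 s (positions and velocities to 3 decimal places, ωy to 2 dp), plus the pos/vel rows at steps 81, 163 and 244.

State at t = 0.7477 s:
  obj    pos=(+1.551,-0.688) vel=(+4.011,-2.017) ωy=+68.02

Key-timestep trajectory:
   step    t(s)  obj.x    obj.z    obj.vx   obj.vz 
     81  0.1858   +0.144  +0.020  +0.997  -0.501
    163  0.3739   +0.426  -0.122  +2.006  -1.009
    244  0.5596   +0.891  -0.356  +3.002  -1.510


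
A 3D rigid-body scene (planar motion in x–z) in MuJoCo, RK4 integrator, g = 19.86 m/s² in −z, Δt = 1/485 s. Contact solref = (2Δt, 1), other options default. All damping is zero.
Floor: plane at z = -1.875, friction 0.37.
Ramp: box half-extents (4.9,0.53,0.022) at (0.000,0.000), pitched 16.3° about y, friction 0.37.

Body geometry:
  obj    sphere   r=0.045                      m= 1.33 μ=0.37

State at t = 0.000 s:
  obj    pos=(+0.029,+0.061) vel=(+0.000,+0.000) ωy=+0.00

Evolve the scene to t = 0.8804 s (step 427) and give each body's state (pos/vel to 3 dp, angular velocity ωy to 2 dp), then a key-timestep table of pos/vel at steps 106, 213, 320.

State at t = 0.8804 s:
  obj    pos=(+1.510,-0.372) vel=(+3.364,-0.984) ωy=+77.89

Key-timestep trajectory:
   step    t(s)  obj.x    obj.z    obj.vx   obj.vz 
    106  0.2186   +0.120  +0.035  +0.835  -0.244
    213  0.4392   +0.398  -0.046  +1.678  -0.491
    320  0.6598   +0.861  -0.182  +2.521  -0.737


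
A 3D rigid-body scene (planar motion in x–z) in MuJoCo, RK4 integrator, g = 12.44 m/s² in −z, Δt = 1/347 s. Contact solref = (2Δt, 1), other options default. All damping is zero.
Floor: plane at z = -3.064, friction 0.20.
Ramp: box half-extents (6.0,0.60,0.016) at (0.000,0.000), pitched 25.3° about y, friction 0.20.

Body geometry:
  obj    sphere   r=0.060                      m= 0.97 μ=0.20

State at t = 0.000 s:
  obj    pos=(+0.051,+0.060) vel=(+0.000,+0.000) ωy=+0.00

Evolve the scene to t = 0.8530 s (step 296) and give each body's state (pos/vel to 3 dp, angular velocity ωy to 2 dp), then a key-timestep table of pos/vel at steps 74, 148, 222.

State at t = 0.8530 s:
  obj    pos=(+1.300,-0.531) vel=(+2.929,-1.384) ωy=+53.98

Key-timestep trajectory:
   step    t(s)  obj.x    obj.z    obj.vx   obj.vz 
     74  0.2133   +0.129  +0.023  +0.732  -0.346
    148  0.4265   +0.363  -0.088  +1.464  -0.692
    222  0.6398   +0.754  -0.272  +2.197  -1.038


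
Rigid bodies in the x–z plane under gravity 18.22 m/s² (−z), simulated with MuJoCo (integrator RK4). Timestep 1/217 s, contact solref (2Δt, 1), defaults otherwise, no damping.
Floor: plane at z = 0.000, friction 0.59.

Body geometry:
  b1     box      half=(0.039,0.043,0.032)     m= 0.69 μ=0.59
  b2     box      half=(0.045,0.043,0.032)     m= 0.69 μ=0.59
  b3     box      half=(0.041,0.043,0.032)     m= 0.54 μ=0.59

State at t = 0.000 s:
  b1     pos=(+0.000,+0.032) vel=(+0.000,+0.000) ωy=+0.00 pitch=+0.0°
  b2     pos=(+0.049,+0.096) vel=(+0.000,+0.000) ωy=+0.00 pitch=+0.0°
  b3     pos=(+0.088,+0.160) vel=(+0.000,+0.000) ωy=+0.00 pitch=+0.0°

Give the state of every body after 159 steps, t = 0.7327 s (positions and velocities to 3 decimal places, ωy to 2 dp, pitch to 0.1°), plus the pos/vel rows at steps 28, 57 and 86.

State at t = 0.7327 s:
  b1     pos=(+0.000,+0.032) vel=(+0.000,+0.000) ωy=+0.00 pitch=+0.0°
  b2     pos=(+0.092,+0.045) vel=(+0.000,+0.000) ωy=+0.00 pitch=+90.0°
  b3     pos=(+0.267,+0.032) vel=(+0.000,+0.000) ωy=+0.00 pitch=+180.0°

Key-timestep trajectory:
   step    t(s)  b1.x    b1.z    b1.vx   b1.vz   b2.x    b2.z    b2.vx   b2.vz   b3.x    b3.z    b3.vx   b3.vz 
     28  0.1290   +0.000  +0.032  +0.000  +0.000   +0.069  +0.079  +0.290  -0.484   +0.142  +0.102  +0.684  -1.278
     57  0.2627   +0.000  +0.032  +0.000  +0.000   +0.109  +0.053  +0.059  +0.016   +0.217  +0.052  +0.264  +0.040
     86  0.3963   +0.000  +0.032  +0.000  +0.000   +0.089  +0.046  -0.036  +0.086   +0.261  +0.036  +0.508  -0.489


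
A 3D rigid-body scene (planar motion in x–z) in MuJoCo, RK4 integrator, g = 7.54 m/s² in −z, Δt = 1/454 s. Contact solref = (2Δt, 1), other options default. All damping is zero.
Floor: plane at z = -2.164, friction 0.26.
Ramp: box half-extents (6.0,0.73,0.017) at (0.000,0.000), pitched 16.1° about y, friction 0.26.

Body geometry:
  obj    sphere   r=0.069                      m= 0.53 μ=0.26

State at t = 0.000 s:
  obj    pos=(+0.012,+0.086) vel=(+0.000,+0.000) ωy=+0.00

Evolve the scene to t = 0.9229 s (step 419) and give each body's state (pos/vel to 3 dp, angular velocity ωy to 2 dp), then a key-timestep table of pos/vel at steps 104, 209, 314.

State at t = 0.9229 s:
  obj    pos=(+0.623,-0.090) vel=(+1.324,-0.382) ωy=+19.98

Key-timestep trajectory:
   step    t(s)  obj.x    obj.z    obj.vx   obj.vz 
    104  0.2291   +0.050  +0.075  +0.329  -0.095
    209  0.4604   +0.164  +0.042  +0.661  -0.191
    314  0.6916   +0.355  -0.013  +0.992  -0.286


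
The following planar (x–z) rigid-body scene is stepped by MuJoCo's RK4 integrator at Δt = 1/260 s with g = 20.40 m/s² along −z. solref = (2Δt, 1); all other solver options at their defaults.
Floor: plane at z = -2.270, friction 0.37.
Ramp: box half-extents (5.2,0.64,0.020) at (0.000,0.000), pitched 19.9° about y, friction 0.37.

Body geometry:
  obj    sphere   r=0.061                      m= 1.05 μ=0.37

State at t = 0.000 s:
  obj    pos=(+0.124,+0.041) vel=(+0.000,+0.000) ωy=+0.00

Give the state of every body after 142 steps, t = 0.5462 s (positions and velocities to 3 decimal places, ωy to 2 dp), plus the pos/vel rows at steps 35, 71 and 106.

State at t = 0.5462 s:
  obj    pos=(+0.820,-0.211) vel=(+2.547,-0.922) ωy=+44.40

Key-timestep trajectory:
   step    t(s)  obj.x    obj.z    obj.vx   obj.vz 
     35  0.1346   +0.166  +0.026  +0.628  -0.227
     71  0.2731   +0.298  -0.022  +1.274  -0.461
    106  0.4077   +0.512  -0.099  +1.901  -0.688


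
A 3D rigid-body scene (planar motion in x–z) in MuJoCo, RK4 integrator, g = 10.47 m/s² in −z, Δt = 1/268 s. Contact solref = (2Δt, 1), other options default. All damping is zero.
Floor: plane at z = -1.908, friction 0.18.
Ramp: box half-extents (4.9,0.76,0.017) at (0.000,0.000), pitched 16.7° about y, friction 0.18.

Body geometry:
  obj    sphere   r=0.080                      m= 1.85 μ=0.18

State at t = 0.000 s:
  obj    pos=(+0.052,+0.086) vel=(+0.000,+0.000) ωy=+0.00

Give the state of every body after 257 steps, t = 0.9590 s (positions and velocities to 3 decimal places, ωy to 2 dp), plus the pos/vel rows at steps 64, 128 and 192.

State at t = 0.9590 s:
  obj    pos=(+0.998,-0.198) vel=(+1.974,-0.592) ωy=+25.76

Key-timestep trajectory:
   step    t(s)  obj.x    obj.z    obj.vx   obj.vz 
     64  0.2388   +0.111  +0.068  +0.492  -0.147
    128  0.4776   +0.287  +0.015  +0.983  -0.295
    192  0.7164   +0.580  -0.073  +1.475  -0.442


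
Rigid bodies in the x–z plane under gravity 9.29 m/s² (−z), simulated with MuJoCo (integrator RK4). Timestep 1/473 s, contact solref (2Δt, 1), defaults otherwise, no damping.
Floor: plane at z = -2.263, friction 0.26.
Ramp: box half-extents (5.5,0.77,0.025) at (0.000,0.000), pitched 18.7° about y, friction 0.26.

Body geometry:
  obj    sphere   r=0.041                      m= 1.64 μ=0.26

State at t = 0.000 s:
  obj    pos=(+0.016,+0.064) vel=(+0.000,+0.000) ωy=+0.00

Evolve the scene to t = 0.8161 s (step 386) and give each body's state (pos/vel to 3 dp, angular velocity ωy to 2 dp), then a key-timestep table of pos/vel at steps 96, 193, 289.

State at t = 0.8161 s:
  obj    pos=(+0.687,-0.163) vel=(+1.645,-0.557) ωy=+42.34

Key-timestep trajectory:
   step    t(s)  obj.x    obj.z    obj.vx   obj.vz 
     96  0.2030   +0.058  +0.050  +0.409  -0.138
    193  0.4080   +0.184  +0.007  +0.822  -0.278
    289  0.6110   +0.392  -0.063  +1.231  -0.417


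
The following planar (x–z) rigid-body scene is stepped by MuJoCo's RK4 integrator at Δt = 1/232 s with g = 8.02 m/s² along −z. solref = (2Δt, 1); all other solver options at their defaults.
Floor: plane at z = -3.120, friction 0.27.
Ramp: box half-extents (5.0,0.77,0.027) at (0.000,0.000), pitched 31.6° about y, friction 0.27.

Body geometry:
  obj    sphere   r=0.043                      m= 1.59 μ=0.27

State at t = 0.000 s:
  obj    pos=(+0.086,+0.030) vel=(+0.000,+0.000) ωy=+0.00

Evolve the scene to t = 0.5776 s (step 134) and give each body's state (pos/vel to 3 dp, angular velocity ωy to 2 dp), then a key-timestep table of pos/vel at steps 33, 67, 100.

State at t = 0.5776 s:
  obj    pos=(+0.512,-0.233) vel=(+1.477,-0.909) ωy=+40.30

Key-timestep trajectory:
   step    t(s)  obj.x    obj.z    obj.vx   obj.vz 
     33  0.1422   +0.112  +0.013  +0.364  -0.224
     67  0.2888   +0.192  -0.036  +0.738  -0.454
    100  0.4310   +0.323  -0.117  +1.102  -0.678


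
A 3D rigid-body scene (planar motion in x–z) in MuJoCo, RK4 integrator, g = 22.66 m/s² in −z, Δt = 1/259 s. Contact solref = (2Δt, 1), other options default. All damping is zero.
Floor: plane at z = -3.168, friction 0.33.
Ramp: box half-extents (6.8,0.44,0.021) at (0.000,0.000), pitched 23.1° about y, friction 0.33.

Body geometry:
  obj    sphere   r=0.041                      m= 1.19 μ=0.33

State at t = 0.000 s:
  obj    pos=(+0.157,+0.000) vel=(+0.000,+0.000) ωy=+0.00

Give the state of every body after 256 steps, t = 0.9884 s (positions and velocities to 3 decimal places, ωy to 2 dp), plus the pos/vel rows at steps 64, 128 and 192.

State at t = 0.9884 s:
  obj    pos=(+3.010,-1.217) vel=(+5.773,-2.463) ωy=+153.07

Key-timestep trajectory:
   step    t(s)  obj.x    obj.z    obj.vx   obj.vz 
     64  0.2471   +0.336  -0.076  +1.443  -0.616
    128  0.4942   +0.871  -0.304  +2.887  -1.231
    192  0.7413   +1.762  -0.684  +4.330  -1.847


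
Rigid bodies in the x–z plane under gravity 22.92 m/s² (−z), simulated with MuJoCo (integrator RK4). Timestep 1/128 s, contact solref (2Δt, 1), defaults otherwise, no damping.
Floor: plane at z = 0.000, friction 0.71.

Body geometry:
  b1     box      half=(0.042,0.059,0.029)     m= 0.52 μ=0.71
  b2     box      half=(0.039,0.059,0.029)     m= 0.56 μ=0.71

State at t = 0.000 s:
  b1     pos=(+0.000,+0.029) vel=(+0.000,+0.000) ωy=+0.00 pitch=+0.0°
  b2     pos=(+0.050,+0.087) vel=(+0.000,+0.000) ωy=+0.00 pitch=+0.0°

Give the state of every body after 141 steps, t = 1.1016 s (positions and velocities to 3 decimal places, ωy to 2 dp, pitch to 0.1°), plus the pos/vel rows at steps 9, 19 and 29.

State at t = 1.1016 s:
  b1     pos=(+0.000,+0.029) vel=(+0.000,+0.000) ωy=+0.00 pitch=+0.0°
  b2     pos=(+0.086,+0.039) vel=(+0.000,+0.000) ωy=+0.00 pitch=+90.0°

Key-timestep trajectory:
   step    t(s)  b1.x    b1.z    b1.vx   b1.vz   b2.x    b2.z    b2.vx   b2.vz 
      9  0.0703   +0.000  +0.029  -0.001  +0.005   +0.058  +0.083  +0.254  -0.184
     19  0.1484   +0.000  +0.029  +0.000  +0.000   +0.087  +0.036  +0.345  -0.210
     29  0.2266   +0.000  +0.029  +0.000  +0.000   +0.086  +0.038  +0.006  +0.022


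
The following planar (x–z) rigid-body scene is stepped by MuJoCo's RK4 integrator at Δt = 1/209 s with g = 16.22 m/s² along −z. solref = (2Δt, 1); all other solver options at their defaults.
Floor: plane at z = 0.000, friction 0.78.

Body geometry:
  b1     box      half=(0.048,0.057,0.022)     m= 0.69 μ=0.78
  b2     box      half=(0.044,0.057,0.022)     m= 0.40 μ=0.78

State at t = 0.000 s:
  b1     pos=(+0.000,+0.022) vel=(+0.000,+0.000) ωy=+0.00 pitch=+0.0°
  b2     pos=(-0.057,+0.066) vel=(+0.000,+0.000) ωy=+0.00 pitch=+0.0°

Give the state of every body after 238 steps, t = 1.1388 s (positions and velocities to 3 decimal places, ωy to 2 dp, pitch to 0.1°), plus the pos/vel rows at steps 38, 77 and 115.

State at t = 1.1388 s:
  b1     pos=(+0.000,+0.022) vel=(+0.000,+0.000) ωy=+0.00 pitch=+0.0°
  b2     pos=(-0.100,+0.044) vel=(+0.000,+0.000) ωy=+0.00 pitch=-90.0°

Key-timestep trajectory:
   step    t(s)  b1.x    b1.z    b1.vx   b1.vz   b2.x    b2.z    b2.vx   b2.vz 
     38  0.1818   +0.000  +0.022  +0.000  +0.000   -0.091  +0.047  -0.334  -0.102
     77  0.3684   +0.000  +0.022  +0.000  +0.000   -0.111  +0.048  +0.119  -0.027
    115  0.5502   +0.000  +0.022  +0.000  +0.000   -0.102  +0.044  -0.046  +0.056


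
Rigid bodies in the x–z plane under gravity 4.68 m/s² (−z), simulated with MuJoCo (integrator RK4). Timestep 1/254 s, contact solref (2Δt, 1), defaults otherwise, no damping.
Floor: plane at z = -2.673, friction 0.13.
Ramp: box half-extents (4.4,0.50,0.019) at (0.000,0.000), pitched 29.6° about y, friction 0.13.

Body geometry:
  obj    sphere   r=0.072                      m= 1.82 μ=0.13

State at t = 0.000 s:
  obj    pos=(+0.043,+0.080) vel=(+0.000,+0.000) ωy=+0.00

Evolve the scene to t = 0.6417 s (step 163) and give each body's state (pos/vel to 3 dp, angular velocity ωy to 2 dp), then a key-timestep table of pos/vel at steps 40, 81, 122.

State at t = 0.6417 s:
  obj    pos=(+0.363,-0.101) vel=(+0.996,-0.562) ωy=+11.78

Key-timestep trajectory:
   step    t(s)  obj.x    obj.z    obj.vx   obj.vz 
     40  0.1575   +0.062  +0.069  +0.243  -0.142
     81  0.3189   +0.122  +0.035  +0.495  -0.281
    122  0.4803   +0.222  -0.021  +0.743  -0.429


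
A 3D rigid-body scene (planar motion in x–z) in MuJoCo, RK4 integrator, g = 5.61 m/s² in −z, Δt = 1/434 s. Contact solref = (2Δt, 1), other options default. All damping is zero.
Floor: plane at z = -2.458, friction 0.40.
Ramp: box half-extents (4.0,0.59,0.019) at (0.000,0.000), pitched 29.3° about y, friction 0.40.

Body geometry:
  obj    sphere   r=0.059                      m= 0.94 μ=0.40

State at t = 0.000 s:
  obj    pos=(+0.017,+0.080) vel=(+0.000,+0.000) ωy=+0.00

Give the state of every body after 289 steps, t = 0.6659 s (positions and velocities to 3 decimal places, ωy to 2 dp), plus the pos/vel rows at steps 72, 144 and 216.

State at t = 0.6659 s:
  obj    pos=(+0.396,-0.133) vel=(+1.139,-0.639) ωy=+22.13

Key-timestep trajectory:
   step    t(s)  obj.x    obj.z    obj.vx   obj.vz 
     72  0.1659   +0.041  +0.067  +0.284  -0.159
    144  0.3318   +0.111  +0.027  +0.567  -0.318
    216  0.4977   +0.229  -0.039  +0.851  -0.478


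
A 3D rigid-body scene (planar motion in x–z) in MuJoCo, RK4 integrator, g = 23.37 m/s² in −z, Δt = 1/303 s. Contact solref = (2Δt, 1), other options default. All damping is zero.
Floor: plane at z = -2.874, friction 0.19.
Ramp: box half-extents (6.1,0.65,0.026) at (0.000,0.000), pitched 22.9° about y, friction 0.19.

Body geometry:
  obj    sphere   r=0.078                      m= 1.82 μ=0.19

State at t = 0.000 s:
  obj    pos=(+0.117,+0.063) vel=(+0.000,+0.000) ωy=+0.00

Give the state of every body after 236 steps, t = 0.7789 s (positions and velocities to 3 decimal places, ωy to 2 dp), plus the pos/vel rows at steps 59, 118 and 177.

State at t = 0.7789 s:
  obj    pos=(+1.932,-0.703) vel=(+4.661,-1.969) ωy=+64.85

Key-timestep trajectory:
   step    t(s)  obj.x    obj.z    obj.vx   obj.vz 
     59  0.1947   +0.231  +0.015  +1.165  -0.492
    118  0.3894   +0.571  -0.128  +2.331  -0.984
    177  0.5842   +1.138  -0.368  +3.496  -1.477


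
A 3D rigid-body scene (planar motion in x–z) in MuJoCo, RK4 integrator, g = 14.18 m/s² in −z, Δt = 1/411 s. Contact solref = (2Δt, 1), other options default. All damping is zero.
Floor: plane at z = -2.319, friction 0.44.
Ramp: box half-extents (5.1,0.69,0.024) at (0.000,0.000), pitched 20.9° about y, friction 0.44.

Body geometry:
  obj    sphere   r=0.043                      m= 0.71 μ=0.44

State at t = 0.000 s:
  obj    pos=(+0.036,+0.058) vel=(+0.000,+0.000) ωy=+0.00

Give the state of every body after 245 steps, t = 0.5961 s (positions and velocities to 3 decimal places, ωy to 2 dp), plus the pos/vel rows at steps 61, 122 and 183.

State at t = 0.5961 s:
  obj    pos=(+0.636,-0.171) vel=(+2.012,-0.768) ωy=+50.08

Key-timestep trajectory:
   step    t(s)  obj.x    obj.z    obj.vx   obj.vz 
     61  0.1484   +0.073  +0.044  +0.501  -0.191
    122  0.2968   +0.185  +0.001  +1.002  -0.383
    183  0.4453   +0.371  -0.070  +1.503  -0.574


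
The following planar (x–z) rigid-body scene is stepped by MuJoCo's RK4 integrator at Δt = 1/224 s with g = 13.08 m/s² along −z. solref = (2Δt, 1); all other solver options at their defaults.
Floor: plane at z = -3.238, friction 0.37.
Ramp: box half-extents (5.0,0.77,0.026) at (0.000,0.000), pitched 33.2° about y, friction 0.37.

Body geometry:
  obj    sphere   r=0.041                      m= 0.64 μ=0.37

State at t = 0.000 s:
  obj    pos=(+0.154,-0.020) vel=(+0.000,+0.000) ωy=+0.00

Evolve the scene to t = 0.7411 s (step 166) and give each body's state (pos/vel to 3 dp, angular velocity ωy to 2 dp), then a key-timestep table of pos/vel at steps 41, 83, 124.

State at t = 0.7411 s:
  obj    pos=(+1.329,-0.790) vel=(+3.172,-2.076) ωy=+92.45

Key-timestep trajectory:
   step    t(s)  obj.x    obj.z    obj.vx   obj.vz 
     41  0.1830   +0.226  -0.068  +0.784  -0.513
     83  0.3705   +0.448  -0.213  +1.586  -1.038
    124  0.5536   +0.810  -0.450  +2.370  -1.551


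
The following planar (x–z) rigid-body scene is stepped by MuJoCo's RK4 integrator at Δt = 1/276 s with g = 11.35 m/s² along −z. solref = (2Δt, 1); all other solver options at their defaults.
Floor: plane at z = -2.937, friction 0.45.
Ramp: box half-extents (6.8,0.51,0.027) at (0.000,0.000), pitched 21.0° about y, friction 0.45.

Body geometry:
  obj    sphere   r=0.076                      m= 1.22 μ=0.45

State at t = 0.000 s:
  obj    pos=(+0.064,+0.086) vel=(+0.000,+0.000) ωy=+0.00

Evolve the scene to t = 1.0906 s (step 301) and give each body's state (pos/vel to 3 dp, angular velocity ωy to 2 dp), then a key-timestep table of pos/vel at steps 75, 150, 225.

State at t = 1.0906 s:
  obj    pos=(+1.677,-0.533) vel=(+2.958,-1.136) ωy=+41.69

Key-timestep trajectory:
   step    t(s)  obj.x    obj.z    obj.vx   obj.vz 
     75  0.2717   +0.164  +0.047  +0.737  -0.283
    150  0.5435   +0.465  -0.068  +1.474  -0.566
    225  0.8152   +0.965  -0.260  +2.211  -0.849


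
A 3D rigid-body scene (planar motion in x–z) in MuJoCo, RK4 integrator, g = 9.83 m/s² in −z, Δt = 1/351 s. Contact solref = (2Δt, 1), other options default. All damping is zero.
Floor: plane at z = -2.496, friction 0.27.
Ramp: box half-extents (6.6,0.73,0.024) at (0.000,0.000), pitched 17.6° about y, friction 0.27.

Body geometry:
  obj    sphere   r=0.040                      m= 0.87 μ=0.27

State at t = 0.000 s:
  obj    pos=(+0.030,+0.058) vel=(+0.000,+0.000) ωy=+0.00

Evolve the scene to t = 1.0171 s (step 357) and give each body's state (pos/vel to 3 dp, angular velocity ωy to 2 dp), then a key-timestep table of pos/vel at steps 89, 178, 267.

State at t = 1.0171 s:
  obj    pos=(+1.077,-0.274) vel=(+2.058,-0.653) ωy=+53.98

Key-timestep trajectory:
   step    t(s)  obj.x    obj.z    obj.vx   obj.vz 
     89  0.2536   +0.095  +0.037  +0.513  -0.163
    178  0.5071   +0.290  -0.025  +1.026  -0.326
    267  0.7607   +0.615  -0.128  +1.539  -0.488


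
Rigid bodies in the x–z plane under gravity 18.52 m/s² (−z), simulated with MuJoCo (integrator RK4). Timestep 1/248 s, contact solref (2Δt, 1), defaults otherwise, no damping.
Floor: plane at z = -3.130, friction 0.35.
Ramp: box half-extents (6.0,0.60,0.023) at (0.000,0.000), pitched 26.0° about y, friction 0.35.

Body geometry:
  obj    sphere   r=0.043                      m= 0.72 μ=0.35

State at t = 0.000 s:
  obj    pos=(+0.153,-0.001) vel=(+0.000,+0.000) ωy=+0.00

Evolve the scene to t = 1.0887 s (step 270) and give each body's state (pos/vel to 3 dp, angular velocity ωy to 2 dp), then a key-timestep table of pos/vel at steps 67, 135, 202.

State at t = 1.0887 s:
  obj    pos=(+3.242,-1.508) vel=(+5.674,-2.768) ωy=+146.81

Key-timestep trajectory:
   step    t(s)  obj.x    obj.z    obj.vx   obj.vz 
     67  0.2702   +0.343  -0.094  +1.408  -0.687
    135  0.5444   +0.925  -0.378  +2.837  -1.384
    202  0.8145   +1.882  -0.844  +4.245  -2.071


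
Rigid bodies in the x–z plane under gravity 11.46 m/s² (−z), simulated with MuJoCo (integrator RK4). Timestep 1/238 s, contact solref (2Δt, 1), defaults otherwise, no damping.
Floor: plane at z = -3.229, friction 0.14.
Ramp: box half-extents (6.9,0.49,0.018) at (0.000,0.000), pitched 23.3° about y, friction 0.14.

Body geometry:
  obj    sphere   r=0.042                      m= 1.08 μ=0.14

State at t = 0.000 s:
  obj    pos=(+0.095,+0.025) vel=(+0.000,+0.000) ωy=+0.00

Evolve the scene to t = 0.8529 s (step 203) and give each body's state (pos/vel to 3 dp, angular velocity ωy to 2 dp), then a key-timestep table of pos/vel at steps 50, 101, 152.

State at t = 0.8529 s:
  obj    pos=(+1.177,-0.441) vel=(+2.537,-1.092) ωy=+65.73

Key-timestep trajectory:
   step    t(s)  obj.x    obj.z    obj.vx   obj.vz 
     50  0.2101   +0.161  -0.004  +0.625  -0.269
    101  0.4244   +0.363  -0.091  +1.262  -0.544
    152  0.6387   +0.701  -0.237  +1.899  -0.818


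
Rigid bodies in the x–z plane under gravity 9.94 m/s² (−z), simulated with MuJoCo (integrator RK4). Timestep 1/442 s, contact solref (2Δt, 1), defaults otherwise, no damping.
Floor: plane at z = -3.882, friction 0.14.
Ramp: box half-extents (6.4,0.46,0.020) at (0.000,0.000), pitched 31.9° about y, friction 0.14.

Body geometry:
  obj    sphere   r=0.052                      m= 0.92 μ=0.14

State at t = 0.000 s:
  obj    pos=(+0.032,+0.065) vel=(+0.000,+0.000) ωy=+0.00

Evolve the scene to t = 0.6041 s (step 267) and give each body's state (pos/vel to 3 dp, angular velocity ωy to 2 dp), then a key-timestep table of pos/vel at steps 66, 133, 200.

State at t = 0.6041 s:
  obj    pos=(+0.663,-0.328) vel=(+2.083,-1.311) ωy=+34.23

Key-timestep trajectory:
   step    t(s)  obj.x    obj.z    obj.vx   obj.vz 
     66  0.1493   +0.070  +0.041  +0.514  -0.326
    133  0.3009   +0.188  -0.032  +1.033  -0.664
    200  0.4525   +0.386  -0.155  +1.565  -0.971


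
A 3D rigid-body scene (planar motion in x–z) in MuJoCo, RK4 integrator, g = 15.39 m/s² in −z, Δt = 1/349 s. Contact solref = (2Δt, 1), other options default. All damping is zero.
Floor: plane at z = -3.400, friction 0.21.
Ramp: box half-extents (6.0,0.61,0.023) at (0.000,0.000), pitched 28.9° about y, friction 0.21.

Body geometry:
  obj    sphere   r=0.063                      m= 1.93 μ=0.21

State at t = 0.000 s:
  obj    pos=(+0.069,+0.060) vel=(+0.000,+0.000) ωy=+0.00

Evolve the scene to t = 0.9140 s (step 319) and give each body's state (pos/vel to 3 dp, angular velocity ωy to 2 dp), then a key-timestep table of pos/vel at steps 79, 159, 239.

State at t = 0.9140 s:
  obj    pos=(+2.012,-1.013) vel=(+4.251,-2.347) ωy=+77.07

Key-timestep trajectory:
   step    t(s)  obj.x    obj.z    obj.vx   obj.vz 
     79  0.2264   +0.188  -0.006  +1.053  -0.581
    159  0.4556   +0.552  -0.206  +2.119  -1.170
    239  0.6848   +1.160  -0.542  +3.185  -1.758
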